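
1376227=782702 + 593525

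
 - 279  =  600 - 879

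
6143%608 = 63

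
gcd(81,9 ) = 9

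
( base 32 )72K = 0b1110001010100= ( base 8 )16124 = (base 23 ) dg7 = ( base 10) 7252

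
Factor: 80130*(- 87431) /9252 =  - 1167641005/1542 = -2^( - 1) * 3^( - 1)*5^1*17^1*37^1*139^1 * 257^( - 1 )*2671^1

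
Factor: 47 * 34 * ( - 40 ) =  - 63920 = -  2^4*5^1*17^1 * 47^1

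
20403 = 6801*3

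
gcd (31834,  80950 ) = 2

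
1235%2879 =1235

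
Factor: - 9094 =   -  2^1 * 4547^1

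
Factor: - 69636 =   -  2^2*3^1*7^1*829^1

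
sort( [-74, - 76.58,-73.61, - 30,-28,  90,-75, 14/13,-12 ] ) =[-76.58,-75,-74, -73.61,  -  30 ,  -  28, - 12, 14/13,90 ]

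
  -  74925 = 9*( - 8325)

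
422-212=210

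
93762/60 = 1562 + 7/10 = 1562.70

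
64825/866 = 74 + 741/866 = 74.86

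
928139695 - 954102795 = - 25963100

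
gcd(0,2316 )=2316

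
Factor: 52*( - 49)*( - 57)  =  2^2 * 3^1*7^2 * 13^1 * 19^1 = 145236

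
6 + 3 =9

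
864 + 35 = 899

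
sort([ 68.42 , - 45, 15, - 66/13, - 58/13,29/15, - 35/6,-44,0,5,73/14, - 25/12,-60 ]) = [ - 60, - 45,  -  44, - 35/6,- 66/13, - 58/13, - 25/12,0,29/15,5, 73/14, 15,68.42]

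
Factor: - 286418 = - 2^1*11^1* 47^1 * 277^1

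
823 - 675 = 148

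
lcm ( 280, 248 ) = 8680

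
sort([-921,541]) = [ - 921, 541]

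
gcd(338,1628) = 2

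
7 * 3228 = 22596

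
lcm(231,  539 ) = 1617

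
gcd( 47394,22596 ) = 6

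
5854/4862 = 2927/2431 = 1.20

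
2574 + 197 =2771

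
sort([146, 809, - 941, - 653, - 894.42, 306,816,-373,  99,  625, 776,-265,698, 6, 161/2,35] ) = [ - 941 , - 894.42,-653,-373, - 265,6,  35,  161/2,99  ,  146,306, 625, 698,  776,809,816]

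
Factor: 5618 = 2^1 * 53^2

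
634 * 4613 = 2924642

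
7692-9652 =-1960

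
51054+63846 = 114900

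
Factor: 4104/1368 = 3^1 = 3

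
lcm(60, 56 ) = 840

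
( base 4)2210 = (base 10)164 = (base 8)244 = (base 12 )118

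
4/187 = 4/187 = 0.02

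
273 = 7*39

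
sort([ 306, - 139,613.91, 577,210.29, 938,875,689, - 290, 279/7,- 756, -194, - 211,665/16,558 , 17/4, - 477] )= [ - 756, - 477, - 290, - 211, - 194, - 139,17/4,279/7, 665/16 , 210.29,306, 558, 577 , 613.91, 689,875,938 ] 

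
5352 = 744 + 4608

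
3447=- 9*( - 383)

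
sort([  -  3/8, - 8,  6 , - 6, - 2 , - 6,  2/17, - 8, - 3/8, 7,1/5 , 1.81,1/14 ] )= [-8, - 8, - 6, - 6, - 2, - 3/8,  -  3/8, 1/14, 2/17,1/5, 1.81 , 6 , 7 ] 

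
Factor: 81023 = 81023^1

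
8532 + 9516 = 18048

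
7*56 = 392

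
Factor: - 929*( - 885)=3^1*5^1*59^1 * 929^1=   822165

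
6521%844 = 613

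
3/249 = 1/83 = 0.01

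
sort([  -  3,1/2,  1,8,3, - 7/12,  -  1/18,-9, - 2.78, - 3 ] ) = [ - 9,  -  3,  -  3, - 2.78, - 7/12 ,-1/18,1/2,1,3,8] 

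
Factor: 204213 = 3^1 *68071^1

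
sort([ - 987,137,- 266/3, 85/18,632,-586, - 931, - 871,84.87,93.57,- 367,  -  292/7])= [-987, - 931, - 871, - 586 , - 367,  -  266/3,  -  292/7,85/18,84.87, 93.57,137 , 632]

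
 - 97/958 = -1  +  861/958 = - 0.10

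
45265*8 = 362120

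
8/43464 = 1/5433 = 0.00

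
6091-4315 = 1776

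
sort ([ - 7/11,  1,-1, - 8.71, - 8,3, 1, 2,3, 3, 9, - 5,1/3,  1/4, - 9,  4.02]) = [ - 9,-8.71, - 8, - 5 , - 1, - 7/11,  1/4, 1/3, 1,1,  2, 3,3,3, 4.02,9]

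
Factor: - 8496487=-659^1*12893^1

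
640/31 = 20 +20/31 = 20.65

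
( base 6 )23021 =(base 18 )a0d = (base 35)2mx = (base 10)3253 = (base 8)6265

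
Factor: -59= -59^1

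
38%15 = 8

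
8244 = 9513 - 1269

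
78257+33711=111968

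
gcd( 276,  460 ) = 92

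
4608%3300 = 1308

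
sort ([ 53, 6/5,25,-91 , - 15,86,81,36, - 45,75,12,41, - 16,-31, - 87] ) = [ - 91, - 87,- 45, - 31, - 16, - 15,6/5,12 , 25,36,41, 53,75,81, 86] 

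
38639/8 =4829+7/8 = 4829.88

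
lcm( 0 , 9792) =0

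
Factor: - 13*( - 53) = 13^1*53^1=689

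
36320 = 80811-44491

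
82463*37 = 3051131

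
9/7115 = 9/7115= 0.00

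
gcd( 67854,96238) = 2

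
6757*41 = 277037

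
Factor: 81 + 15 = 2^5*3^1 = 96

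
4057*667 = 2706019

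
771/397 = 771/397 =1.94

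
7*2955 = 20685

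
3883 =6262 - 2379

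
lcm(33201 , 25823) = 232407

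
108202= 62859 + 45343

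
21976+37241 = 59217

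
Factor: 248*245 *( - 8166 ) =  - 496166160= -2^4*3^1*5^1*7^2*31^1 *1361^1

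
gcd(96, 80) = 16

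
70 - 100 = -30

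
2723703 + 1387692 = 4111395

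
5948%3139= 2809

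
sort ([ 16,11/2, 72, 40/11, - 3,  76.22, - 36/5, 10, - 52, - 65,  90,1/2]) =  [ - 65, - 52,- 36/5,  -  3,1/2, 40/11,11/2,10, 16,72,76.22,90]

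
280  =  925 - 645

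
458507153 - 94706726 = 363800427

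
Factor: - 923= -13^1*71^1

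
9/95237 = 9/95237  =  0.00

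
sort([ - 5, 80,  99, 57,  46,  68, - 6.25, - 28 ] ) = [ -28 , - 6.25, - 5, 46, 57, 68,  80,  99]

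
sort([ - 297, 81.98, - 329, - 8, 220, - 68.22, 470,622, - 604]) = [ - 604, - 329, - 297  , - 68.22, - 8, 81.98, 220, 470,622]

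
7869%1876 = 365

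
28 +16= 44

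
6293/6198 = 1 + 95/6198= 1.02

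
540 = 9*60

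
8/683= 8/683 = 0.01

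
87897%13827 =4935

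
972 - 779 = 193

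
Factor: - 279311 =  - 279311^1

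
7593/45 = 168  +  11/15 = 168.73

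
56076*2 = 112152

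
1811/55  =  32+51/55 =32.93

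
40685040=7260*5604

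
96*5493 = 527328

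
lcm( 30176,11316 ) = 90528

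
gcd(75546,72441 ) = 27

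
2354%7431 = 2354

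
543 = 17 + 526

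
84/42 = 2 = 2.00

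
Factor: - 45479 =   -  7^1*73^1*89^1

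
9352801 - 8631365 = 721436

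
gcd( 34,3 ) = 1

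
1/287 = 1/287 = 0.00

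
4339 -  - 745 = 5084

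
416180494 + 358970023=775150517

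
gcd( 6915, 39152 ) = 1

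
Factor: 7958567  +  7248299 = 2^1*53^1 * 143461^1  =  15206866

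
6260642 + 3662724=9923366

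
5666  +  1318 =6984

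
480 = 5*96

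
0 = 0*988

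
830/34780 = 83/3478 = 0.02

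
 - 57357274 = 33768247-91125521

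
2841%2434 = 407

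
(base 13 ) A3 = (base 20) 6d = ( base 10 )133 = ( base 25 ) 58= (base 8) 205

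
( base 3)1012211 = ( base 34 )Q2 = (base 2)1101110110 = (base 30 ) TG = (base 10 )886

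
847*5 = 4235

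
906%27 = 15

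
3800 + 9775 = 13575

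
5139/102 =50 + 13/34 = 50.38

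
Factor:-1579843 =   -  59^1*26777^1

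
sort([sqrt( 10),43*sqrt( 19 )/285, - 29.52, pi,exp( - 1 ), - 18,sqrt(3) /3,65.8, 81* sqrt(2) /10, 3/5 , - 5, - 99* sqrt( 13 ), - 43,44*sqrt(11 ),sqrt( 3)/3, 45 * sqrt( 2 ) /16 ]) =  [ - 99*sqrt( 13 ), - 43, - 29.52, - 18,- 5,exp( - 1),sqrt (3) /3,sqrt (3 )/3,3/5,43*sqrt( 19)/285, pi , sqrt( 10),45*sqrt( 2 ) /16,81*sqrt( 2 ) /10,65.8 , 44*sqrt(11)]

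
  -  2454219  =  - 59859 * 41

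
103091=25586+77505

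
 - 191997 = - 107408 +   -  84589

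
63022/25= 63022/25 = 2520.88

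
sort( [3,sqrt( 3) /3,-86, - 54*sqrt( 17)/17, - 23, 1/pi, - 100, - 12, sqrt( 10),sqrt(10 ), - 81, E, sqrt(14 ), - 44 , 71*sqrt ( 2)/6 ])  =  [- 100,  -  86, - 81, - 44,-23,  -  54*sqrt( 17)/17, - 12,1/pi, sqrt( 3 ) /3 , E,3, sqrt( 10 ), sqrt(10), sqrt (14), 71*sqrt(2) /6 ] 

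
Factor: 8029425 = 3^1*5^2*151^1 * 709^1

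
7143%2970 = 1203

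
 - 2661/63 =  - 43 +16/21 = - 42.24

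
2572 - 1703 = 869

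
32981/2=32981/2 = 16490.50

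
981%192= 21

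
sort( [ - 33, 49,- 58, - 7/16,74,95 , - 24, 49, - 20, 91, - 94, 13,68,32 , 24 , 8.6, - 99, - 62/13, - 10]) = [- 99,- 94, - 58,-33 ,- 24,-20 , - 10 , - 62/13, - 7/16 , 8.6 , 13 , 24,  32,49,  49, 68, 74, 91,95]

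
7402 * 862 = 6380524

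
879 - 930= - 51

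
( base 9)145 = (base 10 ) 122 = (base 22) 5c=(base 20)62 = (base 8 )172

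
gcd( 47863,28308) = 1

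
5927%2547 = 833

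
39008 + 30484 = 69492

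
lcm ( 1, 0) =0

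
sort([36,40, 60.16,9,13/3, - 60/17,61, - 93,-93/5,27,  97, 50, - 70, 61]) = [ - 93, - 70, - 93/5, - 60/17, 13/3, 9,27, 36, 40, 50,60.16, 61, 61 , 97] 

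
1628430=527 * 3090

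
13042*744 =9703248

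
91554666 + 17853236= 109407902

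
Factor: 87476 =2^2 * 19^1 * 1151^1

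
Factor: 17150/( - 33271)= -50/97 = -2^1*5^2*97^( - 1 )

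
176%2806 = 176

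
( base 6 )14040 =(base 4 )202020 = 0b100010001000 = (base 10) 2184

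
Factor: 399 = 3^1*7^1*19^1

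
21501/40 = 537 + 21/40 = 537.52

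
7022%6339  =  683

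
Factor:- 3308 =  - 2^2*827^1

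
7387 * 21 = 155127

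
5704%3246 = 2458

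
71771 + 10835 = 82606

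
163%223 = 163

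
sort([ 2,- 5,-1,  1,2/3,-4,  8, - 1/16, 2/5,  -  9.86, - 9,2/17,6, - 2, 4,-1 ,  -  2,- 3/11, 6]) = [ - 9.86,-9,-5, -4,  -  2, - 2 ,-1, - 1,- 3/11,-1/16,2/17,2/5,  2/3 , 1, 2,  4, 6, 6, 8 ]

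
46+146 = 192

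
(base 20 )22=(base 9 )46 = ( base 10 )42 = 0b101010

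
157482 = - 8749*( -18 )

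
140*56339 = 7887460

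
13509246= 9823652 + 3685594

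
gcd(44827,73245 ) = 1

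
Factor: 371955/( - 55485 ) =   -  181/27 = - 3^( - 3 )*181^1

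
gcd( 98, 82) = 2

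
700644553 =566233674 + 134410879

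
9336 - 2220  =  7116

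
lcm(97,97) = 97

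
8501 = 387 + 8114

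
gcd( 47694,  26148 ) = 6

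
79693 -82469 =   -  2776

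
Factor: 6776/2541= 8/3   =  2^3*3^( - 1) 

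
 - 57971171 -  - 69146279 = 11175108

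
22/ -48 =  - 11/24 = - 0.46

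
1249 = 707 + 542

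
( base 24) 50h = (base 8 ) 5521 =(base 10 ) 2897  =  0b101101010001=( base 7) 11306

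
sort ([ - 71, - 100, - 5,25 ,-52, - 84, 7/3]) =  [ -100,-84, - 71, - 52, - 5, 7/3,  25]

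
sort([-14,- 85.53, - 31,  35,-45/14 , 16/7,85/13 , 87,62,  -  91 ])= [ - 91,-85.53,-31,  -  14  , - 45/14,16/7, 85/13,35,62,87 ] 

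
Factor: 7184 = 2^4*449^1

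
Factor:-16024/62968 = -2003/7871 = - 17^( - 1)*463^(  -  1) * 2003^1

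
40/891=40/891 = 0.04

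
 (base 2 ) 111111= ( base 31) 21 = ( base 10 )63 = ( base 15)43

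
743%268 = 207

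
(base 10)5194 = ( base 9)7111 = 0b1010001001010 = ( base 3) 21010101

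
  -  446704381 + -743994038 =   -  1190698419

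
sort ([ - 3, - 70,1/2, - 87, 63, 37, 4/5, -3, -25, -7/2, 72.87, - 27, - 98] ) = [ - 98, - 87, - 70, - 27,-25,  -  7/2, - 3, - 3, 1/2, 4/5, 37, 63,72.87]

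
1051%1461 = 1051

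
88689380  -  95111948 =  - 6422568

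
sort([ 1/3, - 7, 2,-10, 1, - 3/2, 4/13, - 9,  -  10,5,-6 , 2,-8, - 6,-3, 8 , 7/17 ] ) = [ - 10,-10,- 9, - 8,-7 ,  -  6, - 6,- 3, - 3/2,4/13, 1/3, 7/17 , 1, 2 , 2,5, 8]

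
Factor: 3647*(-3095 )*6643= -5^1*7^2*13^1*73^1*521^1*619^1 = - 74982629995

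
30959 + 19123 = 50082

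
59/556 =59/556 = 0.11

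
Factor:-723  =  -3^1*241^1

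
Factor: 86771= 86771^1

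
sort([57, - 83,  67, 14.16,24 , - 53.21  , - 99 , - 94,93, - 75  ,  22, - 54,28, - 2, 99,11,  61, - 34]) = [ - 99, - 94,  -  83, - 75, - 54, - 53.21, - 34,  -  2,11 , 14.16 , 22 , 24,  28, 57,61, 67,93, 99]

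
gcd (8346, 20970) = 6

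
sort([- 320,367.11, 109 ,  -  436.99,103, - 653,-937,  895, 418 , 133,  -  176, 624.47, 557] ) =[  -  937,  -  653, -436.99 , - 320,  -  176, 103, 109 , 133,367.11,418, 557, 624.47,895 ]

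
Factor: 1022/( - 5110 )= - 5^( - 1 ) = -1/5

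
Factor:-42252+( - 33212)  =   - 2^3*9433^1 = - 75464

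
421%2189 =421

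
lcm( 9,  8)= 72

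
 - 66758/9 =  - 66758/9= - 7417.56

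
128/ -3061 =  -128/3061 = -0.04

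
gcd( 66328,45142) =2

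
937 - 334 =603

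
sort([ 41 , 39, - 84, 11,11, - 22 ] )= [ - 84, - 22,11,11,39,41]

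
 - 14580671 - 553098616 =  - 567679287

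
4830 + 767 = 5597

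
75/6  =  25/2 = 12.50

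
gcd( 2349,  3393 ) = 261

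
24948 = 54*462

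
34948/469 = 74 + 242/469=74.52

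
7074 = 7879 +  - 805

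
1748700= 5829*300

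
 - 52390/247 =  - 213 + 17/19 =-212.11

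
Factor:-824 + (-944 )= - 1768 = - 2^3 * 13^1 *17^1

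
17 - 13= 4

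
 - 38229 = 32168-70397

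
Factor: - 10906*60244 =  - 2^3*7^1*19^1*41^1*15061^1 = - 657021064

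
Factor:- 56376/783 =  - 72=- 2^3 * 3^2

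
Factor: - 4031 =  - 29^1*139^1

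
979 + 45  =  1024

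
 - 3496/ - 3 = 3496/3 = 1165.33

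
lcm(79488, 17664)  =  158976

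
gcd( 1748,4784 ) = 92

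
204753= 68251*3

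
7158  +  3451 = 10609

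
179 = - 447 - -626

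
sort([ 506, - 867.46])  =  [ - 867.46, 506]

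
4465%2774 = 1691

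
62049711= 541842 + 61507869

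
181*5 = 905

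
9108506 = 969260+8139246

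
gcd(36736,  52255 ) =7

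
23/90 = 23/90 = 0.26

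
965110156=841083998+124026158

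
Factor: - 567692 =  - 2^2 * 347^1* 409^1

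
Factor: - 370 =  - 2^1 *5^1*37^1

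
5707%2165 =1377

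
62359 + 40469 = 102828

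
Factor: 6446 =2^1*11^1*293^1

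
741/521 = 741/521 = 1.42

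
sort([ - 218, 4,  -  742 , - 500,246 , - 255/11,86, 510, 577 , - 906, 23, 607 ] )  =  [ - 906, - 742,  -  500,- 218, - 255/11,4,23,86,246, 510, 577, 607 ] 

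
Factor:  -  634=  -  2^1 * 317^1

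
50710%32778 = 17932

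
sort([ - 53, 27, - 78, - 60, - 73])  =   [ - 78, - 73,  -  60, - 53 , 27]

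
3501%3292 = 209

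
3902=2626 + 1276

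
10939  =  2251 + 8688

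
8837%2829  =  350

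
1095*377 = 412815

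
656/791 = 656/791 = 0.83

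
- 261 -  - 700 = 439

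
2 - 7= - 5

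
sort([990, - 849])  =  [ - 849,990 ]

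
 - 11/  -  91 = 11/91   =  0.12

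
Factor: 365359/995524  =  2^( - 2)*19^( - 1 )*131^1*2789^1*13099^( - 1 )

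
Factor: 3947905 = 5^1*13^1*60737^1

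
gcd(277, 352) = 1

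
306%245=61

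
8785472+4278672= 13064144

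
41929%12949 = 3082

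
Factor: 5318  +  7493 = 12811 = 23^1*557^1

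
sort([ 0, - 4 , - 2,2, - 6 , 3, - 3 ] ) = [ - 6, - 4, - 3, - 2,0, 2,3 ]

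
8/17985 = 8/17985 = 0.00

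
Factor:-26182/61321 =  - 38/89= - 2^1*19^1 * 89^(-1)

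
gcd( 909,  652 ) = 1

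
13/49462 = 13/49462= 0.00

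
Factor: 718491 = 3^1*139^1*1723^1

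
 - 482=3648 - 4130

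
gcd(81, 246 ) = 3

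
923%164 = 103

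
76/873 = 76/873 = 0.09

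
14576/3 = 4858+2/3 = 4858.67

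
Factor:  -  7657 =  -  13^1 * 19^1 * 31^1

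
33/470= 33/470  =  0.07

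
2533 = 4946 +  - 2413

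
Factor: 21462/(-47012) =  - 21/46=- 2^(- 1 )*3^1*7^1*23^( - 1)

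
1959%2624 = 1959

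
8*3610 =28880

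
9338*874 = 8161412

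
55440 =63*880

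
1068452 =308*3469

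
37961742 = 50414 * 753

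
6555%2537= 1481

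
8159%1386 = 1229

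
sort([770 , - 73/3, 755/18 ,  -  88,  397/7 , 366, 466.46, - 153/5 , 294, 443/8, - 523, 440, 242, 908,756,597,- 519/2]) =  [ - 523, - 519/2, - 88, - 153/5 , - 73/3, 755/18,  443/8 , 397/7 , 242, 294,366, 440 , 466.46,597,  756,770,908]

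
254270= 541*470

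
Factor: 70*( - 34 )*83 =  - 2^2*5^1*7^1*17^1 *83^1 = -197540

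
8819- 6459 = 2360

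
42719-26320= 16399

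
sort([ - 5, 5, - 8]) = [ -8, - 5,5 ]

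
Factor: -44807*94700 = -2^2 * 5^2*7^1*37^1*173^1*947^1=- 4243222900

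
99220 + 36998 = 136218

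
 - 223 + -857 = - 1080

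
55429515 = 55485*999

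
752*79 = 59408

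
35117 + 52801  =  87918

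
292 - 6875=-6583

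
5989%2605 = 779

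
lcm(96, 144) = 288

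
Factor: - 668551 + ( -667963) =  - 1336514 = - 2^1 * 37^1 * 18061^1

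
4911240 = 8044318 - 3133078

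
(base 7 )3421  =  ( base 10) 1240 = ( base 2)10011011000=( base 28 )1g8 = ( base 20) 320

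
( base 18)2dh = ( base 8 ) 1603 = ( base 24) 1DB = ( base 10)899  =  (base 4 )32003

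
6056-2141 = 3915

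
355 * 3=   1065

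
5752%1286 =608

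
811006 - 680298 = 130708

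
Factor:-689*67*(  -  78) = 2^1*3^1 *13^2*53^1 * 67^1 = 3600714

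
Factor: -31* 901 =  - 27931 =- 17^1*31^1*53^1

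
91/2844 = 91/2844 = 0.03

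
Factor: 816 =2^4*3^1 * 17^1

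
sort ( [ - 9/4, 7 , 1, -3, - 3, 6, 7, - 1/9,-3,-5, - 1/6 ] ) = [ - 5, - 3,-3, - 3,-9/4,-1/6,- 1/9,1,6, 7, 7]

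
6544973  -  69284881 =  - 62739908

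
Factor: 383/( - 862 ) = - 2^(  -  1) * 383^1*431^( - 1) 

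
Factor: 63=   3^2 * 7^1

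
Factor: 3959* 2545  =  10075655  =  5^1*37^1*107^1* 509^1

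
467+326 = 793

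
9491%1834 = 321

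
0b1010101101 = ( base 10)685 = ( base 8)1255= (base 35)jk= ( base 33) KP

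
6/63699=2/21233  =  0.00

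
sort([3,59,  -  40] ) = [ - 40,  3, 59]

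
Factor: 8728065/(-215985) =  - 3^1*7^(  -  1 ) * 11^( - 2 )*17^( - 1 )*193957^1 = -581871/14399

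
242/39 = 242/39 = 6.21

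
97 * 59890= 5809330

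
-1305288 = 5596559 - 6901847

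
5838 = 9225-3387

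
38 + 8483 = 8521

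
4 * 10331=41324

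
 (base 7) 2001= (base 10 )687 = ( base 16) 2af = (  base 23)16K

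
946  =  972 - 26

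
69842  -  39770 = 30072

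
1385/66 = 1385/66 = 20.98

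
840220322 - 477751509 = 362468813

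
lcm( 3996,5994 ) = 11988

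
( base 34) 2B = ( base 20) 3j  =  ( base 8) 117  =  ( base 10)79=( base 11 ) 72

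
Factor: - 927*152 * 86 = -2^4*3^2*19^1*43^1*103^1 = -12117744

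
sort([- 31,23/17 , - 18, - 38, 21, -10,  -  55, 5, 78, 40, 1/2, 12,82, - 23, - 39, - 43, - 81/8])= [ - 55, - 43, - 39, - 38, - 31,-23, - 18,-81/8,-10, 1/2, 23/17,5, 12, 21, 40,78,82]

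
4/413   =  4/413 =0.01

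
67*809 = 54203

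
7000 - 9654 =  - 2654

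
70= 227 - 157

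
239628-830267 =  - 590639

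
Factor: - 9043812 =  - 2^2*3^4* 103^1*271^1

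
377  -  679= - 302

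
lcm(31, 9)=279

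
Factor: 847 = 7^1*11^2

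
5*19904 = 99520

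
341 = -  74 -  - 415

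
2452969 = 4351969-1899000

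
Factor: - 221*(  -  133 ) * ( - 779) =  - 22897147= - 7^1*13^1*17^1*19^2*41^1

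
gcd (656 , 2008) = 8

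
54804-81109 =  - 26305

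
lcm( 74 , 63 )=4662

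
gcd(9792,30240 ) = 288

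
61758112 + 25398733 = 87156845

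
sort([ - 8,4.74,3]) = [ - 8,3,4.74]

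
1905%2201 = 1905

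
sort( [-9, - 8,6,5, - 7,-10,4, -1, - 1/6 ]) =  [ - 10,-9, - 8,-7,-1, - 1/6,4,5, 6 ]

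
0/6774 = 0 = 0.00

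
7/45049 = 7/45049 = 0.00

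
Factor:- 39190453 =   -  39190453^1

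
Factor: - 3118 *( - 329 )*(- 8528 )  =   - 2^5*7^1*13^1*41^1 * 47^1*1559^1= -8748210016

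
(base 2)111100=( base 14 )44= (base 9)66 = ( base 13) 48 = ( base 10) 60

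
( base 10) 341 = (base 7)665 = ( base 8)525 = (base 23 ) ej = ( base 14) 1a5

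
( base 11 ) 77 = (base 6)220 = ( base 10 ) 84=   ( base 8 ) 124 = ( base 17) 4G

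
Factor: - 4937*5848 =- 28871576  =  -  2^3*17^1*43^1*4937^1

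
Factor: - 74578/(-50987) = 2^1*7^2* 67^( - 1 )= 98/67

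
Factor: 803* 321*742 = 2^1*3^1*7^1*11^1*53^1*73^1* 107^1 =191260146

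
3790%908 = 158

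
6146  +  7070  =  13216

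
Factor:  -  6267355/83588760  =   - 1253471/16717752 = - 2^( - 3 )*3^( - 4 )*25799^(  -  1) * 1253471^1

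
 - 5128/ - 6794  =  2564/3397 = 0.75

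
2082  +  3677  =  5759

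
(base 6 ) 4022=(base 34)PS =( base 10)878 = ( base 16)36E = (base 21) 1KH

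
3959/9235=3959/9235=0.43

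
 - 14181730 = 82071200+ -96252930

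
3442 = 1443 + 1999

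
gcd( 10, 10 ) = 10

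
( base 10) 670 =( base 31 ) lj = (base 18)214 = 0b1010011110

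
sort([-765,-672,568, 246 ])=[ - 765,  -  672, 246,  568] 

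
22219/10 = 2221+9/10=2221.90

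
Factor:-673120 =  - 2^5*5^1*7^1 *601^1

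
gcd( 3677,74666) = 1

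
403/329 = 1 + 74/329 = 1.22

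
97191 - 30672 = 66519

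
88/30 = 2 + 14/15= 2.93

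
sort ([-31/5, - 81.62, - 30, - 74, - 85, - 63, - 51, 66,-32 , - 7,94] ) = [ - 85, - 81.62, - 74,  -  63, - 51, - 32, - 30, - 7, - 31/5, 66,94]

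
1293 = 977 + 316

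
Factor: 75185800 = 2^3*5^2*41^1*53^1 * 173^1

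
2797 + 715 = 3512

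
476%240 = 236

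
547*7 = 3829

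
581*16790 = 9754990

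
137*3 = 411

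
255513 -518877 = -263364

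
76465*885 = 67671525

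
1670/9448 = 835/4724 = 0.18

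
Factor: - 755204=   - 2^2*188801^1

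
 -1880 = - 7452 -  - 5572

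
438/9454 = 219/4727 = 0.05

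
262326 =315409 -53083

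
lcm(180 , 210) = 1260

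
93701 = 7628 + 86073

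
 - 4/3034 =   -  1 + 1515/1517 = - 0.00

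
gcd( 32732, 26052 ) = 668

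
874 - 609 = 265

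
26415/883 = 29 + 808/883 = 29.92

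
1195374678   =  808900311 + 386474367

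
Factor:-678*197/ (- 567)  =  2^1*3^( - 3)*7^( - 1)*113^1 * 197^1 =44522/189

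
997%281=154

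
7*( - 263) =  -1841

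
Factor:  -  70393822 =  - 2^1 *19^1 * 1852469^1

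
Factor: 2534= 2^1*7^1 * 181^1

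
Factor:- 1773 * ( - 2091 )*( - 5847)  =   - 3^4*17^1*41^1*197^1 * 1949^1 = - 21676834521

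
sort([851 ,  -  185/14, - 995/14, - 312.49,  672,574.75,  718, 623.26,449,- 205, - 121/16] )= [ - 312.49, - 205, - 995/14,  -  185/14,  -  121/16,449,574.75, 623.26,672, 718,851]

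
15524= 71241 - 55717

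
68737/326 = 210+277/326 = 210.85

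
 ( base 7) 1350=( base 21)140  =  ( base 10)525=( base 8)1015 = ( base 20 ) 165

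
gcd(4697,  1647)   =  61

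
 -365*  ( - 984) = 359160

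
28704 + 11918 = 40622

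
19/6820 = 19/6820 = 0.00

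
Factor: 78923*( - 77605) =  - 5^1*11^1 *13^2*17^1*83^1*467^1 = -6124819415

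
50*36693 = 1834650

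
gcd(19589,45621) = 1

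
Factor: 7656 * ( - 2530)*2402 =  - 2^5 * 3^1*5^1*11^2 * 23^1*29^1*1201^1 =- 46525971360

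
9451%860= 851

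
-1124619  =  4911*(-229) 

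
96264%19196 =284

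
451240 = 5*90248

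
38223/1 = 38223 = 38223.00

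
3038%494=74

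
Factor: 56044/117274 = 2^1*191^( - 1)*307^(-1)*14011^1 = 28022/58637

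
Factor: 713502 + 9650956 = 10364458 =2^1 *13^1*17^1*131^1*179^1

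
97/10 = 97/10=9.70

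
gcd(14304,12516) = 1788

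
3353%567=518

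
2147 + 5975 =8122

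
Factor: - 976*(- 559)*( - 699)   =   - 2^4*3^1  *  13^1*43^1*61^1*233^1 = -381363216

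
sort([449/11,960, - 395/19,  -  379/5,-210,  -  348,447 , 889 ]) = [-348, - 210, -379/5, - 395/19,449/11, 447, 889, 960 ] 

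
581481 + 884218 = 1465699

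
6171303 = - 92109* ( - 67) 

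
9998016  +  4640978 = 14638994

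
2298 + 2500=4798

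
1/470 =1/470 = 0.00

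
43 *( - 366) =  - 15738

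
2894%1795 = 1099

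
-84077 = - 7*12011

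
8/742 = 4/371 = 0.01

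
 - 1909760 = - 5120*373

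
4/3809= 4/3809 = 0.00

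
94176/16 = 5886 = 5886.00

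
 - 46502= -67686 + 21184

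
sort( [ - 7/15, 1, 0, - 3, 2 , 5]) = [ - 3,-7/15 , 0,1,2, 5]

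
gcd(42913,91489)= 1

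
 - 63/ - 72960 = 21/24320=0.00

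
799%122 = 67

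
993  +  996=1989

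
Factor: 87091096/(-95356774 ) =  - 2^2 *17^( - 1)*149^1*1439^( - 1 )*1949^(-1 )*73063^1=-43545548/47678387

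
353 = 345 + 8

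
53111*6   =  318666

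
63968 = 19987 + 43981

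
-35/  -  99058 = 35/99058=0.00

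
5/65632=5/65632 =0.00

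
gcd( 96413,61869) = 1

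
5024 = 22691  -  17667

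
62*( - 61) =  - 3782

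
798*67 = 53466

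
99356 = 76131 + 23225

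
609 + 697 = 1306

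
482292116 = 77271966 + 405020150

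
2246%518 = 174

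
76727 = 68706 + 8021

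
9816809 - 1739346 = 8077463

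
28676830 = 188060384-159383554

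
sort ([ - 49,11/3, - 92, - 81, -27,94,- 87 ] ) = [ - 92, - 87,-81, - 49, -27, 11/3,  94 ]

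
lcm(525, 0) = 0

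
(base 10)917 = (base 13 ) 557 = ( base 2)1110010101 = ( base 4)32111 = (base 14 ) 497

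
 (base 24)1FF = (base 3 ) 1022020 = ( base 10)951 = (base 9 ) 1266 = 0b1110110111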